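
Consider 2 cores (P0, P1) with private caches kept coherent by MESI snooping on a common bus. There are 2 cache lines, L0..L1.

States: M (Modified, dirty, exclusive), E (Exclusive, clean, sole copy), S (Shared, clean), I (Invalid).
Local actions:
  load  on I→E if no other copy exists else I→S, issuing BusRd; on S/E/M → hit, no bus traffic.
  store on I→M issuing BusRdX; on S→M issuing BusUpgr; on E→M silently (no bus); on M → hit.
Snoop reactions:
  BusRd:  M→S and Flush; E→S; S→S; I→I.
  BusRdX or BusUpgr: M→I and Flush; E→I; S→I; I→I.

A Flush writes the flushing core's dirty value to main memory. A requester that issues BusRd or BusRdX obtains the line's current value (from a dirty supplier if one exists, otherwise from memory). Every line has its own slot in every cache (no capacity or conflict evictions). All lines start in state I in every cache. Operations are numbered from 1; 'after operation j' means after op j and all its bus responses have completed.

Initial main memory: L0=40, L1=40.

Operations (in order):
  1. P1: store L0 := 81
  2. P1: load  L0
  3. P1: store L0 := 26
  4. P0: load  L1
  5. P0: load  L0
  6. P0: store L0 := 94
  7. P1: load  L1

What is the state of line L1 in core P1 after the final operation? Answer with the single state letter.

step 1: P1: store L0 := 81  ⟶  IM  (L0)  txn=BusRdX  M[L0]=40
step 2: P1: load  L0  ⟶  IM  (L0)  txn=∅  M[L0]=40
step 3: P1: store L0 := 26  ⟶  IM  (L0)  txn=∅  M[L0]=40
step 4: P0: load  L1  ⟶  EI  (L1)  txn=BusRd  M[L1]=40
step 5: P0: load  L0  ⟶  SS  (L0)  txn=BusRd+Flush  M[L0]=26
step 6: P0: store L0 := 94  ⟶  MI  (L0)  txn=BusUpgr  M[L0]=26
step 7: P1: load  L1  ⟶  SS  (L1)  txn=BusRd  M[L1]=40

state = S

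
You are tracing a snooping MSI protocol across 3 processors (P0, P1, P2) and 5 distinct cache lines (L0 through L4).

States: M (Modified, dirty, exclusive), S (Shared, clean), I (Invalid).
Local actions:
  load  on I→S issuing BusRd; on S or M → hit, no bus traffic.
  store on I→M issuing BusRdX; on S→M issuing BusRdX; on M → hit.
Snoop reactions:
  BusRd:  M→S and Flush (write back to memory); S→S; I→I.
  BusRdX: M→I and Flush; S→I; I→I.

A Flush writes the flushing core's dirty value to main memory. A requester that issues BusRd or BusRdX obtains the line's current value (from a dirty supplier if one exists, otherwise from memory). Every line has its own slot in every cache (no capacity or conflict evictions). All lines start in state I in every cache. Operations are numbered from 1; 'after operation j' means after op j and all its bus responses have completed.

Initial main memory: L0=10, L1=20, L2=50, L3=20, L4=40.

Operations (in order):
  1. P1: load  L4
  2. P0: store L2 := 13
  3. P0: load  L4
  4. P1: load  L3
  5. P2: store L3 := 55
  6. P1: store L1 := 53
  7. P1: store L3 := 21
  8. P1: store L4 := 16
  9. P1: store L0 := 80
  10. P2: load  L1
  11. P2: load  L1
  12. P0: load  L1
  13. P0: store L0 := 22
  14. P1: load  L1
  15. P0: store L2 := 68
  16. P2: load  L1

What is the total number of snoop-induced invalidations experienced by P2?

invalidations = 1

step 1: P1: load  L4  ⟶  ISI  (L4)  txn=BusRd  M[L4]=40
step 2: P0: store L2 := 13  ⟶  MII  (L2)  txn=BusRdX  M[L2]=50
step 3: P0: load  L4  ⟶  SSI  (L4)  txn=BusRd  M[L4]=40
step 4: P1: load  L3  ⟶  ISI  (L3)  txn=BusRd  M[L3]=20
step 5: P2: store L3 := 55  ⟶  IIM  (L3)  txn=BusRdX  M[L3]=20
step 6: P1: store L1 := 53  ⟶  IMI  (L1)  txn=BusRdX  M[L1]=20
step 7: P1: store L3 := 21  ⟶  IMI  (L3)  txn=BusRdX+Flush  M[L3]=55
step 8: P1: store L4 := 16  ⟶  IMI  (L4)  txn=BusRdX  M[L4]=40
step 9: P1: store L0 := 80  ⟶  IMI  (L0)  txn=BusRdX  M[L0]=10
step 10: P2: load  L1  ⟶  ISS  (L1)  txn=BusRd+Flush  M[L1]=53
step 11: P2: load  L1  ⟶  ISS  (L1)  txn=∅  M[L1]=53
step 12: P0: load  L1  ⟶  SSS  (L1)  txn=BusRd  M[L1]=53
step 13: P0: store L0 := 22  ⟶  MII  (L0)  txn=BusRdX+Flush  M[L0]=80
step 14: P1: load  L1  ⟶  SSS  (L1)  txn=∅  M[L1]=53
step 15: P0: store L2 := 68  ⟶  MII  (L2)  txn=∅  M[L2]=50
step 16: P2: load  L1  ⟶  SSS  (L1)  txn=∅  M[L1]=53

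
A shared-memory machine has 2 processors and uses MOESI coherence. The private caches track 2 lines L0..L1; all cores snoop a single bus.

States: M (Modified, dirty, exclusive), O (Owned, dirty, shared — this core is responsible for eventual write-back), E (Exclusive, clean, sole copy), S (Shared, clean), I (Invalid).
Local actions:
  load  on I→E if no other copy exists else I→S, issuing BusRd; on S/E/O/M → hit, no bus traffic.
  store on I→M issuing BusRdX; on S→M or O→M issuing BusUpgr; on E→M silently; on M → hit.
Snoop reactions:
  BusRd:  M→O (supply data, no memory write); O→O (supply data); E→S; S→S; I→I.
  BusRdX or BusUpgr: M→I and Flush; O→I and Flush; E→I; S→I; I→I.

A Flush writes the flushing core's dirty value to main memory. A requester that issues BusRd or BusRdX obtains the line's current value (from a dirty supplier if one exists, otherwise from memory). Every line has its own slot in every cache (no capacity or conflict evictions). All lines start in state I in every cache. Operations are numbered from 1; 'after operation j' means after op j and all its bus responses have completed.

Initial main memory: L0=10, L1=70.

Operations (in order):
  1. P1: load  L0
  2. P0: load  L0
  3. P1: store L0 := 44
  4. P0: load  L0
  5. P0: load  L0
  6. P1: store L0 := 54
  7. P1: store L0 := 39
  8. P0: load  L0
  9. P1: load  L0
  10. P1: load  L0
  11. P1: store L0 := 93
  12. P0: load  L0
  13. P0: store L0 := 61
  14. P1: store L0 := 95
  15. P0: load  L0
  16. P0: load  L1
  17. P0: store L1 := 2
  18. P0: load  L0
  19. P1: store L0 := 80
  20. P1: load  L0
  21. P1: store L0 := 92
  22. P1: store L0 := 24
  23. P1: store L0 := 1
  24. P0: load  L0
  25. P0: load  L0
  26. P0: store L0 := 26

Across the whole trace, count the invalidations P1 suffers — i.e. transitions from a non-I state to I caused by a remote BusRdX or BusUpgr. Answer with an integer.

1. P1: load  L0  bus=[BusRd]  L0: P0=I P1=E  mem[L0]=10
2. P0: load  L0  bus=[BusRd]  L0: P0=S P1=S  mem[L0]=10
3. P1: store L0 := 44  bus=[BusUpgr]  L0: P0=I P1=M  mem[L0]=10
4. P0: load  L0  bus=[BusRd]  L0: P0=S P1=O  mem[L0]=10
5. P0: load  L0  bus=[-]  L0: P0=S P1=O  mem[L0]=10
6. P1: store L0 := 54  bus=[BusUpgr]  L0: P0=I P1=M  mem[L0]=10
7. P1: store L0 := 39  bus=[-]  L0: P0=I P1=M  mem[L0]=10
8. P0: load  L0  bus=[BusRd]  L0: P0=S P1=O  mem[L0]=10
9. P1: load  L0  bus=[-]  L0: P0=S P1=O  mem[L0]=10
10. P1: load  L0  bus=[-]  L0: P0=S P1=O  mem[L0]=10
11. P1: store L0 := 93  bus=[BusUpgr]  L0: P0=I P1=M  mem[L0]=10
12. P0: load  L0  bus=[BusRd]  L0: P0=S P1=O  mem[L0]=10
13. P0: store L0 := 61  bus=[BusUpgr,Flush]  L0: P0=M P1=I  mem[L0]=93
14. P1: store L0 := 95  bus=[BusRdX,Flush]  L0: P0=I P1=M  mem[L0]=61
15. P0: load  L0  bus=[BusRd]  L0: P0=S P1=O  mem[L0]=61
16. P0: load  L1  bus=[BusRd]  L1: P0=E P1=I  mem[L1]=70
17. P0: store L1 := 2  bus=[-]  L1: P0=M P1=I  mem[L1]=70
18. P0: load  L0  bus=[-]  L0: P0=S P1=O  mem[L0]=61
19. P1: store L0 := 80  bus=[BusUpgr]  L0: P0=I P1=M  mem[L0]=61
20. P1: load  L0  bus=[-]  L0: P0=I P1=M  mem[L0]=61
21. P1: store L0 := 92  bus=[-]  L0: P0=I P1=M  mem[L0]=61
22. P1: store L0 := 24  bus=[-]  L0: P0=I P1=M  mem[L0]=61
23. P1: store L0 := 1  bus=[-]  L0: P0=I P1=M  mem[L0]=61
24. P0: load  L0  bus=[BusRd]  L0: P0=S P1=O  mem[L0]=61
25. P0: load  L0  bus=[-]  L0: P0=S P1=O  mem[L0]=61
26. P0: store L0 := 26  bus=[BusUpgr,Flush]  L0: P0=M P1=I  mem[L0]=1

invalidations = 2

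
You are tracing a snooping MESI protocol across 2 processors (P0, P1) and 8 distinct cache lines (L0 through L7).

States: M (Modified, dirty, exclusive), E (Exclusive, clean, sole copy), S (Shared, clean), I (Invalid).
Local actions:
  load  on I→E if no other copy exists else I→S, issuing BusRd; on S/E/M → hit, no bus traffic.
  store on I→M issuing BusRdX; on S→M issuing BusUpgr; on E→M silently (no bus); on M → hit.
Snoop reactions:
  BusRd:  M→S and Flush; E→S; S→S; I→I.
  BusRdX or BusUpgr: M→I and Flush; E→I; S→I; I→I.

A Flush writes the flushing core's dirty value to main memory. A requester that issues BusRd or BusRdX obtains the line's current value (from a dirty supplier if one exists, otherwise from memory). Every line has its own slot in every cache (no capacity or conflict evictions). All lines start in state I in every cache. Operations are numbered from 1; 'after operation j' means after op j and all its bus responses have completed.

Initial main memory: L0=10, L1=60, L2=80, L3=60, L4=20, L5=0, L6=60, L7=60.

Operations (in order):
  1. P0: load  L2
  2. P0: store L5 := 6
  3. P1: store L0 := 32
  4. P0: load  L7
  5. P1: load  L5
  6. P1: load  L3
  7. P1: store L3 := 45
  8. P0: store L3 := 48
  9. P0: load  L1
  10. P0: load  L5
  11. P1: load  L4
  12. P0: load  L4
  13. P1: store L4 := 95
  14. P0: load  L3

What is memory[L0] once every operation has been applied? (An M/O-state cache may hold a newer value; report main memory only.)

memory[L0] = 10

[1] P0: load  L2 | P0:E(80), P1:I | bus: BusRd
[2] P0: store L5 := 6 | P0:M(6), P1:I | bus: BusRdX
[3] P1: store L0 := 32 | P0:I, P1:M(32) | bus: BusRdX
[4] P0: load  L7 | P0:E(60), P1:I | bus: BusRd
[5] P1: load  L5 | P0:S(6), P1:S(6) | bus: BusRd,Flush
[6] P1: load  L3 | P0:I, P1:E(60) | bus: BusRd
[7] P1: store L3 := 45 | P0:I, P1:M(45) | bus: none
[8] P0: store L3 := 48 | P0:M(48), P1:I | bus: BusRdX,Flush
[9] P0: load  L1 | P0:E(60), P1:I | bus: BusRd
[10] P0: load  L5 | P0:S(6), P1:S(6) | bus: none
[11] P1: load  L4 | P0:I, P1:E(20) | bus: BusRd
[12] P0: load  L4 | P0:S(20), P1:S(20) | bus: BusRd
[13] P1: store L4 := 95 | P0:I, P1:M(95) | bus: BusUpgr
[14] P0: load  L3 | P0:M(48), P1:I | bus: none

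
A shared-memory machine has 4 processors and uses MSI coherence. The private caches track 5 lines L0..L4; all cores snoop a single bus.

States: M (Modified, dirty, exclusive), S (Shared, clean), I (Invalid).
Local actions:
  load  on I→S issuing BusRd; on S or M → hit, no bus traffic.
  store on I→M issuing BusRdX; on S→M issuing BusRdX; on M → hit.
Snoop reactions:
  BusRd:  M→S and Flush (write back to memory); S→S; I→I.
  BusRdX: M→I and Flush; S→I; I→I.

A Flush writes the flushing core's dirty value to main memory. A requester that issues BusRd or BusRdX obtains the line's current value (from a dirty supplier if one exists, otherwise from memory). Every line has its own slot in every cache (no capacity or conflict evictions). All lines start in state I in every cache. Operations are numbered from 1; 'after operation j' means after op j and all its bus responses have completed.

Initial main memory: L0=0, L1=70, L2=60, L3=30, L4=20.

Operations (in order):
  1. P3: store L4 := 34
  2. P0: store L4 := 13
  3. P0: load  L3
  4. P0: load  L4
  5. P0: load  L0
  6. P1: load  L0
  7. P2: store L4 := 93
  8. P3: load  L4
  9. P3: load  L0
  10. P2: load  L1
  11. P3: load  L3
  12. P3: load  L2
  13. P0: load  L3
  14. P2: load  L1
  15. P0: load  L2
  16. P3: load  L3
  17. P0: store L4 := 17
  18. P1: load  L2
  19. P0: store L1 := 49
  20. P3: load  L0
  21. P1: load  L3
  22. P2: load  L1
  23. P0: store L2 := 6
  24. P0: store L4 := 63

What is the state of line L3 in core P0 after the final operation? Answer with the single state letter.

[1] P3: store L4 := 34 | P0:I, P1:I, P2:I, P3:M(34) | bus: BusRdX
[2] P0: store L4 := 13 | P0:M(13), P1:I, P2:I, P3:I | bus: BusRdX,Flush
[3] P0: load  L3 | P0:S(30), P1:I, P2:I, P3:I | bus: BusRd
[4] P0: load  L4 | P0:M(13), P1:I, P2:I, P3:I | bus: none
[5] P0: load  L0 | P0:S(0), P1:I, P2:I, P3:I | bus: BusRd
[6] P1: load  L0 | P0:S(0), P1:S(0), P2:I, P3:I | bus: BusRd
[7] P2: store L4 := 93 | P0:I, P1:I, P2:M(93), P3:I | bus: BusRdX,Flush
[8] P3: load  L4 | P0:I, P1:I, P2:S(93), P3:S(93) | bus: BusRd,Flush
[9] P3: load  L0 | P0:S(0), P1:S(0), P2:I, P3:S(0) | bus: BusRd
[10] P2: load  L1 | P0:I, P1:I, P2:S(70), P3:I | bus: BusRd
[11] P3: load  L3 | P0:S(30), P1:I, P2:I, P3:S(30) | bus: BusRd
[12] P3: load  L2 | P0:I, P1:I, P2:I, P3:S(60) | bus: BusRd
[13] P0: load  L3 | P0:S(30), P1:I, P2:I, P3:S(30) | bus: none
[14] P2: load  L1 | P0:I, P1:I, P2:S(70), P3:I | bus: none
[15] P0: load  L2 | P0:S(60), P1:I, P2:I, P3:S(60) | bus: BusRd
[16] P3: load  L3 | P0:S(30), P1:I, P2:I, P3:S(30) | bus: none
[17] P0: store L4 := 17 | P0:M(17), P1:I, P2:I, P3:I | bus: BusRdX
[18] P1: load  L2 | P0:S(60), P1:S(60), P2:I, P3:S(60) | bus: BusRd
[19] P0: store L1 := 49 | P0:M(49), P1:I, P2:I, P3:I | bus: BusRdX
[20] P3: load  L0 | P0:S(0), P1:S(0), P2:I, P3:S(0) | bus: none
[21] P1: load  L3 | P0:S(30), P1:S(30), P2:I, P3:S(30) | bus: BusRd
[22] P2: load  L1 | P0:S(49), P1:I, P2:S(49), P3:I | bus: BusRd,Flush
[23] P0: store L2 := 6 | P0:M(6), P1:I, P2:I, P3:I | bus: BusRdX
[24] P0: store L4 := 63 | P0:M(63), P1:I, P2:I, P3:I | bus: none

state = S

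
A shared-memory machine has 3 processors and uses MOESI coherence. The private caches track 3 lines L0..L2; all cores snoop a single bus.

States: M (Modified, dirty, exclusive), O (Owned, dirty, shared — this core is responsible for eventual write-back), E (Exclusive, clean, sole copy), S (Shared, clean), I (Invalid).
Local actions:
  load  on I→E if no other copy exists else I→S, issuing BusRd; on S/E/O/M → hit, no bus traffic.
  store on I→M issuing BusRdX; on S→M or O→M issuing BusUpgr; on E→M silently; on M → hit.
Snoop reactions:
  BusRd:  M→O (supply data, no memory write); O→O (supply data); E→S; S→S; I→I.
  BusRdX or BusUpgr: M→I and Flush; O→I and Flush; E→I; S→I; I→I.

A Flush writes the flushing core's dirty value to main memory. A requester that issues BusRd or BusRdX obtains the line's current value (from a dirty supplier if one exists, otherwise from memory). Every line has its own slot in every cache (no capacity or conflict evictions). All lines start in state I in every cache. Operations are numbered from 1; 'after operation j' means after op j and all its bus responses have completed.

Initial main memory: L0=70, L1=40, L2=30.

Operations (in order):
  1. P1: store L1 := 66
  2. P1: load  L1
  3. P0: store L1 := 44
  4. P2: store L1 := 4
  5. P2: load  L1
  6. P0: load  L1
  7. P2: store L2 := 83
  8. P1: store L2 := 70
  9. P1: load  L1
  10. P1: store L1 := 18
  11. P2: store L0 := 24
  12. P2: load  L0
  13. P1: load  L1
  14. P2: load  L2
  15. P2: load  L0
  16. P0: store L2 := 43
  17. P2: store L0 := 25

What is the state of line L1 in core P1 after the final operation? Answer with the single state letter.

state = M

[1] P1: store L1 := 66 | P0:I, P1:M(66), P2:I | bus: BusRdX
[2] P1: load  L1 | P0:I, P1:M(66), P2:I | bus: none
[3] P0: store L1 := 44 | P0:M(44), P1:I, P2:I | bus: BusRdX,Flush
[4] P2: store L1 := 4 | P0:I, P1:I, P2:M(4) | bus: BusRdX,Flush
[5] P2: load  L1 | P0:I, P1:I, P2:M(4) | bus: none
[6] P0: load  L1 | P0:S(4), P1:I, P2:O(4) | bus: BusRd
[7] P2: store L2 := 83 | P0:I, P1:I, P2:M(83) | bus: BusRdX
[8] P1: store L2 := 70 | P0:I, P1:M(70), P2:I | bus: BusRdX,Flush
[9] P1: load  L1 | P0:S(4), P1:S(4), P2:O(4) | bus: BusRd
[10] P1: store L1 := 18 | P0:I, P1:M(18), P2:I | bus: BusUpgr,Flush
[11] P2: store L0 := 24 | P0:I, P1:I, P2:M(24) | bus: BusRdX
[12] P2: load  L0 | P0:I, P1:I, P2:M(24) | bus: none
[13] P1: load  L1 | P0:I, P1:M(18), P2:I | bus: none
[14] P2: load  L2 | P0:I, P1:O(70), P2:S(70) | bus: BusRd
[15] P2: load  L0 | P0:I, P1:I, P2:M(24) | bus: none
[16] P0: store L2 := 43 | P0:M(43), P1:I, P2:I | bus: BusRdX,Flush
[17] P2: store L0 := 25 | P0:I, P1:I, P2:M(25) | bus: none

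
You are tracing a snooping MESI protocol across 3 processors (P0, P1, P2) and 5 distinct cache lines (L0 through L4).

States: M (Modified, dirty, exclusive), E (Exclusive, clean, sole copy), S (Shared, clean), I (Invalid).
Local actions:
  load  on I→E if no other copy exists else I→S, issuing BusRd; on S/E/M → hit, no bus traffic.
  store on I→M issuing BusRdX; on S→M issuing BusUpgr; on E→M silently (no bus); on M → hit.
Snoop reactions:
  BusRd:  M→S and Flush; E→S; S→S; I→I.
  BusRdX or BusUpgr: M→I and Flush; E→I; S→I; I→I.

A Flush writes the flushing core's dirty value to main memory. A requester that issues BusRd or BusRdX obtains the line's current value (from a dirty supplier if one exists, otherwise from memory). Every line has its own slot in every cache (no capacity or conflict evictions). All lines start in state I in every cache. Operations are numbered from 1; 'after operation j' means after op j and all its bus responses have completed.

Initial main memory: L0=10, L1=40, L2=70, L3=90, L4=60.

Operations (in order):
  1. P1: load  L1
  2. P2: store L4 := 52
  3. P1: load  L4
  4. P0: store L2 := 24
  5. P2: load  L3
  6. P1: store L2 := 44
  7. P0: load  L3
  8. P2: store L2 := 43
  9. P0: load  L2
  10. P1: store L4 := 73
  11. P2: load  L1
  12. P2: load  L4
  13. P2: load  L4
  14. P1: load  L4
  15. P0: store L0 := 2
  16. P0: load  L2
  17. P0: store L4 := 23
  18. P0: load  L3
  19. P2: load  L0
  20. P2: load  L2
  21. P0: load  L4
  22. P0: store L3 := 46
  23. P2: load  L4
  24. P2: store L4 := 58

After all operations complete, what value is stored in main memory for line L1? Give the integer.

memory[L1] = 40

1. P1: load  L1  bus=[BusRd]  L1: P0=I P1=E P2=I  mem[L1]=40
2. P2: store L4 := 52  bus=[BusRdX]  L4: P0=I P1=I P2=M  mem[L4]=60
3. P1: load  L4  bus=[BusRd,Flush]  L4: P0=I P1=S P2=S  mem[L4]=52
4. P0: store L2 := 24  bus=[BusRdX]  L2: P0=M P1=I P2=I  mem[L2]=70
5. P2: load  L3  bus=[BusRd]  L3: P0=I P1=I P2=E  mem[L3]=90
6. P1: store L2 := 44  bus=[BusRdX,Flush]  L2: P0=I P1=M P2=I  mem[L2]=24
7. P0: load  L3  bus=[BusRd]  L3: P0=S P1=I P2=S  mem[L3]=90
8. P2: store L2 := 43  bus=[BusRdX,Flush]  L2: P0=I P1=I P2=M  mem[L2]=44
9. P0: load  L2  bus=[BusRd,Flush]  L2: P0=S P1=I P2=S  mem[L2]=43
10. P1: store L4 := 73  bus=[BusUpgr]  L4: P0=I P1=M P2=I  mem[L4]=52
11. P2: load  L1  bus=[BusRd]  L1: P0=I P1=S P2=S  mem[L1]=40
12. P2: load  L4  bus=[BusRd,Flush]  L4: P0=I P1=S P2=S  mem[L4]=73
13. P2: load  L4  bus=[-]  L4: P0=I P1=S P2=S  mem[L4]=73
14. P1: load  L4  bus=[-]  L4: P0=I P1=S P2=S  mem[L4]=73
15. P0: store L0 := 2  bus=[BusRdX]  L0: P0=M P1=I P2=I  mem[L0]=10
16. P0: load  L2  bus=[-]  L2: P0=S P1=I P2=S  mem[L2]=43
17. P0: store L4 := 23  bus=[BusRdX]  L4: P0=M P1=I P2=I  mem[L4]=73
18. P0: load  L3  bus=[-]  L3: P0=S P1=I P2=S  mem[L3]=90
19. P2: load  L0  bus=[BusRd,Flush]  L0: P0=S P1=I P2=S  mem[L0]=2
20. P2: load  L2  bus=[-]  L2: P0=S P1=I P2=S  mem[L2]=43
21. P0: load  L4  bus=[-]  L4: P0=M P1=I P2=I  mem[L4]=73
22. P0: store L3 := 46  bus=[BusUpgr]  L3: P0=M P1=I P2=I  mem[L3]=90
23. P2: load  L4  bus=[BusRd,Flush]  L4: P0=S P1=I P2=S  mem[L4]=23
24. P2: store L4 := 58  bus=[BusUpgr]  L4: P0=I P1=I P2=M  mem[L4]=23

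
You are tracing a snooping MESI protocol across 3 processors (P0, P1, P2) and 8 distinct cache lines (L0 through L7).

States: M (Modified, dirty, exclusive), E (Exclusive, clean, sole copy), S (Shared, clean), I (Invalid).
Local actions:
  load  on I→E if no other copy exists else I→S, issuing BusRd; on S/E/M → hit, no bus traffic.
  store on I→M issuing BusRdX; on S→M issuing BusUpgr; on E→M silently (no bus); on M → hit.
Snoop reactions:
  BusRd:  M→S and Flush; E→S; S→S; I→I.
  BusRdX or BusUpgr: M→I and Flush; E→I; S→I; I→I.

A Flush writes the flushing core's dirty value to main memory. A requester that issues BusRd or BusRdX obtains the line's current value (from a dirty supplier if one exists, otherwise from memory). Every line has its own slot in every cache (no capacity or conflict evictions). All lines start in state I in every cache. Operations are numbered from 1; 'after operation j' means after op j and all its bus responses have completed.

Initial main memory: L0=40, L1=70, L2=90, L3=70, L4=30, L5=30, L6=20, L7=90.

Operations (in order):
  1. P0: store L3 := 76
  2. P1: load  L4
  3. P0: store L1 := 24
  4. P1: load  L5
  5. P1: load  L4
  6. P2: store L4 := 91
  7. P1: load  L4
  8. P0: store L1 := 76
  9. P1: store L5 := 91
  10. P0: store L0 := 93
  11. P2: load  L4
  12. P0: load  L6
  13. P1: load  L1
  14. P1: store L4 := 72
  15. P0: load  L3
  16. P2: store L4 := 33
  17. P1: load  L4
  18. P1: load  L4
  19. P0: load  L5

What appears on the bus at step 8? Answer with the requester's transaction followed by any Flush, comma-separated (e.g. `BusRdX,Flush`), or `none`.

bus = none

step 1: P0: store L3 := 76  ⟶  MII  (L3)  txn=BusRdX  M[L3]=70
step 2: P1: load  L4  ⟶  IEI  (L4)  txn=BusRd  M[L4]=30
step 3: P0: store L1 := 24  ⟶  MII  (L1)  txn=BusRdX  M[L1]=70
step 4: P1: load  L5  ⟶  IEI  (L5)  txn=BusRd  M[L5]=30
step 5: P1: load  L4  ⟶  IEI  (L4)  txn=∅  M[L4]=30
step 6: P2: store L4 := 91  ⟶  IIM  (L4)  txn=BusRdX  M[L4]=30
step 7: P1: load  L4  ⟶  ISS  (L4)  txn=BusRd+Flush  M[L4]=91
step 8: P0: store L1 := 76  ⟶  MII  (L1)  txn=∅  M[L1]=70
step 9: P1: store L5 := 91  ⟶  IMI  (L5)  txn=∅  M[L5]=30
step 10: P0: store L0 := 93  ⟶  MII  (L0)  txn=BusRdX  M[L0]=40
step 11: P2: load  L4  ⟶  ISS  (L4)  txn=∅  M[L4]=91
step 12: P0: load  L6  ⟶  EII  (L6)  txn=BusRd  M[L6]=20
step 13: P1: load  L1  ⟶  SSI  (L1)  txn=BusRd+Flush  M[L1]=76
step 14: P1: store L4 := 72  ⟶  IMI  (L4)  txn=BusUpgr  M[L4]=91
step 15: P0: load  L3  ⟶  MII  (L3)  txn=∅  M[L3]=70
step 16: P2: store L4 := 33  ⟶  IIM  (L4)  txn=BusRdX+Flush  M[L4]=72
step 17: P1: load  L4  ⟶  ISS  (L4)  txn=BusRd+Flush  M[L4]=33
step 18: P1: load  L4  ⟶  ISS  (L4)  txn=∅  M[L4]=33
step 19: P0: load  L5  ⟶  SSI  (L5)  txn=BusRd+Flush  M[L5]=91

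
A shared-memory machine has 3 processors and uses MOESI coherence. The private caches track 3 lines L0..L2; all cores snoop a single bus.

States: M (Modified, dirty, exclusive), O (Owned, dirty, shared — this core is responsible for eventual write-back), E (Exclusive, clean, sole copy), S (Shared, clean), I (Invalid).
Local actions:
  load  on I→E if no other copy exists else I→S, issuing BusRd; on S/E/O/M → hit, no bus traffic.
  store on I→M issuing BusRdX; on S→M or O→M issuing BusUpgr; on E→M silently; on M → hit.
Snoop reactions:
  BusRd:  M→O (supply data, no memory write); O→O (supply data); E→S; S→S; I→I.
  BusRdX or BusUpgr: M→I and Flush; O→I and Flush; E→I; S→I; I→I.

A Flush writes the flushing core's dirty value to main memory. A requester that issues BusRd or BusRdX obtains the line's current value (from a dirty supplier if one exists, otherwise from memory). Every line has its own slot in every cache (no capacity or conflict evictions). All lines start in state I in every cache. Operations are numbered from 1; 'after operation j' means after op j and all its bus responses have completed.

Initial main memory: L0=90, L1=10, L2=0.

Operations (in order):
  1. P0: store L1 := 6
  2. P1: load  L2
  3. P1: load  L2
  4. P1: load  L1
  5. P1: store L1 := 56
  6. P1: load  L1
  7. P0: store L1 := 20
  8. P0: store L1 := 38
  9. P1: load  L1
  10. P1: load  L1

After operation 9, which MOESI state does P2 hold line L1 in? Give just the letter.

state = I

step 1: P0: store L1 := 6  ⟶  MII  (L1)  txn=BusRdX  M[L1]=10
step 2: P1: load  L2  ⟶  IEI  (L2)  txn=BusRd  M[L2]=0
step 3: P1: load  L2  ⟶  IEI  (L2)  txn=∅  M[L2]=0
step 4: P1: load  L1  ⟶  OSI  (L1)  txn=BusRd  M[L1]=10
step 5: P1: store L1 := 56  ⟶  IMI  (L1)  txn=BusUpgr+Flush  M[L1]=6
step 6: P1: load  L1  ⟶  IMI  (L1)  txn=∅  M[L1]=6
step 7: P0: store L1 := 20  ⟶  MII  (L1)  txn=BusRdX+Flush  M[L1]=56
step 8: P0: store L1 := 38  ⟶  MII  (L1)  txn=∅  M[L1]=56
step 9: P1: load  L1  ⟶  OSI  (L1)  txn=BusRd  M[L1]=56
step 10: P1: load  L1  ⟶  OSI  (L1)  txn=∅  M[L1]=56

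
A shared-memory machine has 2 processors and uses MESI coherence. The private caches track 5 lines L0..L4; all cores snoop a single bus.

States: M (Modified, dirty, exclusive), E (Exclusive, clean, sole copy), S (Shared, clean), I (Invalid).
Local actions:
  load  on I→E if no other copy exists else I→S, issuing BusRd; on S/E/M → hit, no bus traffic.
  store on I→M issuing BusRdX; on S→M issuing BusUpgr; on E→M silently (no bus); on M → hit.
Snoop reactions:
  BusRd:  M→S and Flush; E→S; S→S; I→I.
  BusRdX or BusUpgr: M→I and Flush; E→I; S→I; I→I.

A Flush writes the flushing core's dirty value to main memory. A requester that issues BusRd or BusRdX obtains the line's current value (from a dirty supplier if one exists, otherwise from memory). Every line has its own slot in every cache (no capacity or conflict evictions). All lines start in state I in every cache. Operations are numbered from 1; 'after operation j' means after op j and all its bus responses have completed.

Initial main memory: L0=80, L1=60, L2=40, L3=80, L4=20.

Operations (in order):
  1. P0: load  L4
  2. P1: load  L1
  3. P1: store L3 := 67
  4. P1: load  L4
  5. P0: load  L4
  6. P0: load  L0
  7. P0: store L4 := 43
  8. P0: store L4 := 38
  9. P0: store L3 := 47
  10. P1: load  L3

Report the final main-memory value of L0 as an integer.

1. P0: load  L4  bus=[BusRd]  L4: P0=E P1=I  mem[L4]=20
2. P1: load  L1  bus=[BusRd]  L1: P0=I P1=E  mem[L1]=60
3. P1: store L3 := 67  bus=[BusRdX]  L3: P0=I P1=M  mem[L3]=80
4. P1: load  L4  bus=[BusRd]  L4: P0=S P1=S  mem[L4]=20
5. P0: load  L4  bus=[-]  L4: P0=S P1=S  mem[L4]=20
6. P0: load  L0  bus=[BusRd]  L0: P0=E P1=I  mem[L0]=80
7. P0: store L4 := 43  bus=[BusUpgr]  L4: P0=M P1=I  mem[L4]=20
8. P0: store L4 := 38  bus=[-]  L4: P0=M P1=I  mem[L4]=20
9. P0: store L3 := 47  bus=[BusRdX,Flush]  L3: P0=M P1=I  mem[L3]=67
10. P1: load  L3  bus=[BusRd,Flush]  L3: P0=S P1=S  mem[L3]=47

memory[L0] = 80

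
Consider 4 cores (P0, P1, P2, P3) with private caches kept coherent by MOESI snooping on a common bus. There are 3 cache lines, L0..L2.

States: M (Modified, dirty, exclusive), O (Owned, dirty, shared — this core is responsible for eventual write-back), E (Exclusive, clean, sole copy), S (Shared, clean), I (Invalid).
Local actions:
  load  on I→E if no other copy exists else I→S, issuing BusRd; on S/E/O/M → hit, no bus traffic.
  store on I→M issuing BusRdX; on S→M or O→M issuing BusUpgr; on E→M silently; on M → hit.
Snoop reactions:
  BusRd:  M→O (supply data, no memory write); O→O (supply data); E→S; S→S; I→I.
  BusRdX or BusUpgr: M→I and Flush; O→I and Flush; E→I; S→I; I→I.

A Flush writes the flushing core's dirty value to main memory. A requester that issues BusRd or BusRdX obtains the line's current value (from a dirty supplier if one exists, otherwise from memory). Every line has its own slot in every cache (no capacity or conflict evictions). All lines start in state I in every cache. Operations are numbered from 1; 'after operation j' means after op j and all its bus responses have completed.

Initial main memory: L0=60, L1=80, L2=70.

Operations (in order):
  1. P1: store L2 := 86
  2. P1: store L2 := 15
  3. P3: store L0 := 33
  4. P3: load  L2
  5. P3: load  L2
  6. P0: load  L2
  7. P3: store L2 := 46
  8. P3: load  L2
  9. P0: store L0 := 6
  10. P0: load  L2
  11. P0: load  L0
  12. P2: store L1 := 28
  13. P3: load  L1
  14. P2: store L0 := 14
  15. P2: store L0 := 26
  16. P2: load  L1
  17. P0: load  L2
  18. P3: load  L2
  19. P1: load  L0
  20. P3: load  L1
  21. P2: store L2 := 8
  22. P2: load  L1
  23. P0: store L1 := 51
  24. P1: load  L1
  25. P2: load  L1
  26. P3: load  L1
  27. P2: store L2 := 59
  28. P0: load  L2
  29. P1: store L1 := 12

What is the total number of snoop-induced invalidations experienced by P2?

1. P1: store L2 := 86  bus=[BusRdX]  L2: P0=I P1=M P2=I P3=I  mem[L2]=70
2. P1: store L2 := 15  bus=[-]  L2: P0=I P1=M P2=I P3=I  mem[L2]=70
3. P3: store L0 := 33  bus=[BusRdX]  L0: P0=I P1=I P2=I P3=M  mem[L0]=60
4. P3: load  L2  bus=[BusRd]  L2: P0=I P1=O P2=I P3=S  mem[L2]=70
5. P3: load  L2  bus=[-]  L2: P0=I P1=O P2=I P3=S  mem[L2]=70
6. P0: load  L2  bus=[BusRd]  L2: P0=S P1=O P2=I P3=S  mem[L2]=70
7. P3: store L2 := 46  bus=[BusUpgr,Flush]  L2: P0=I P1=I P2=I P3=M  mem[L2]=15
8. P3: load  L2  bus=[-]  L2: P0=I P1=I P2=I P3=M  mem[L2]=15
9. P0: store L0 := 6  bus=[BusRdX,Flush]  L0: P0=M P1=I P2=I P3=I  mem[L0]=33
10. P0: load  L2  bus=[BusRd]  L2: P0=S P1=I P2=I P3=O  mem[L2]=15
11. P0: load  L0  bus=[-]  L0: P0=M P1=I P2=I P3=I  mem[L0]=33
12. P2: store L1 := 28  bus=[BusRdX]  L1: P0=I P1=I P2=M P3=I  mem[L1]=80
13. P3: load  L1  bus=[BusRd]  L1: P0=I P1=I P2=O P3=S  mem[L1]=80
14. P2: store L0 := 14  bus=[BusRdX,Flush]  L0: P0=I P1=I P2=M P3=I  mem[L0]=6
15. P2: store L0 := 26  bus=[-]  L0: P0=I P1=I P2=M P3=I  mem[L0]=6
16. P2: load  L1  bus=[-]  L1: P0=I P1=I P2=O P3=S  mem[L1]=80
17. P0: load  L2  bus=[-]  L2: P0=S P1=I P2=I P3=O  mem[L2]=15
18. P3: load  L2  bus=[-]  L2: P0=S P1=I P2=I P3=O  mem[L2]=15
19. P1: load  L0  bus=[BusRd]  L0: P0=I P1=S P2=O P3=I  mem[L0]=6
20. P3: load  L1  bus=[-]  L1: P0=I P1=I P2=O P3=S  mem[L1]=80
21. P2: store L2 := 8  bus=[BusRdX,Flush]  L2: P0=I P1=I P2=M P3=I  mem[L2]=46
22. P2: load  L1  bus=[-]  L1: P0=I P1=I P2=O P3=S  mem[L1]=80
23. P0: store L1 := 51  bus=[BusRdX,Flush]  L1: P0=M P1=I P2=I P3=I  mem[L1]=28
24. P1: load  L1  bus=[BusRd]  L1: P0=O P1=S P2=I P3=I  mem[L1]=28
25. P2: load  L1  bus=[BusRd]  L1: P0=O P1=S P2=S P3=I  mem[L1]=28
26. P3: load  L1  bus=[BusRd]  L1: P0=O P1=S P2=S P3=S  mem[L1]=28
27. P2: store L2 := 59  bus=[-]  L2: P0=I P1=I P2=M P3=I  mem[L2]=46
28. P0: load  L2  bus=[BusRd]  L2: P0=S P1=I P2=O P3=I  mem[L2]=46
29. P1: store L1 := 12  bus=[BusUpgr,Flush]  L1: P0=I P1=M P2=I P3=I  mem[L1]=51

invalidations = 2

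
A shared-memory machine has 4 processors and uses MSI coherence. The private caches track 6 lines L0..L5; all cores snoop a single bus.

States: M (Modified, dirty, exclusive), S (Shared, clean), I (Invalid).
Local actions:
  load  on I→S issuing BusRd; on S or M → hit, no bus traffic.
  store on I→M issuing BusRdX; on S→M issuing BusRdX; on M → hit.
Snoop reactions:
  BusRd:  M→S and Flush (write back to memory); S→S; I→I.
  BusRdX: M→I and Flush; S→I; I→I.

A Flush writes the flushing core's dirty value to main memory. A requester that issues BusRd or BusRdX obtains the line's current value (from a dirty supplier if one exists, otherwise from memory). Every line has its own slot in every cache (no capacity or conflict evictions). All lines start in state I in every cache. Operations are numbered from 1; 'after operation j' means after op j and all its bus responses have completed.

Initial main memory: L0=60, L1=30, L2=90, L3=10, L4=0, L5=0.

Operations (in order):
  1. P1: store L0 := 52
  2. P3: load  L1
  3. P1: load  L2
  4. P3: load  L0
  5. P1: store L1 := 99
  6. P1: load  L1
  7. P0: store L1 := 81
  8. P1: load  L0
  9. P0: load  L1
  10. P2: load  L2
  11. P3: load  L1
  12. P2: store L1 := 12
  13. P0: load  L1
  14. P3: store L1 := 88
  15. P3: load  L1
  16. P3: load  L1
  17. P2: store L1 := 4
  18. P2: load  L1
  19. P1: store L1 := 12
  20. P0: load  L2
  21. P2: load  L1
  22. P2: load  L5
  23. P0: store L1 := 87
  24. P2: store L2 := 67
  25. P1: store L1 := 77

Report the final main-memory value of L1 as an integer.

  op1 P1: store L0 := 52 → I/M/I/I on L0; bus BusRdX; mem=60
  op2 P3: load  L1 → I/I/I/S on L1; bus BusRd; mem=30
  op3 P1: load  L2 → I/S/I/I on L2; bus BusRd; mem=90
  op4 P3: load  L0 → I/S/I/S on L0; bus BusRd Flush; mem=52
  op5 P1: store L1 := 99 → I/M/I/I on L1; bus BusRdX; mem=30
  op6 P1: load  L1 → I/M/I/I on L1; bus (none); mem=30
  op7 P0: store L1 := 81 → M/I/I/I on L1; bus BusRdX Flush; mem=99
  op8 P1: load  L0 → I/S/I/S on L0; bus (none); mem=52
  op9 P0: load  L1 → M/I/I/I on L1; bus (none); mem=99
  op10 P2: load  L2 → I/S/S/I on L2; bus BusRd; mem=90
  op11 P3: load  L1 → S/I/I/S on L1; bus BusRd Flush; mem=81
  op12 P2: store L1 := 12 → I/I/M/I on L1; bus BusRdX; mem=81
  op13 P0: load  L1 → S/I/S/I on L1; bus BusRd Flush; mem=12
  op14 P3: store L1 := 88 → I/I/I/M on L1; bus BusRdX; mem=12
  op15 P3: load  L1 → I/I/I/M on L1; bus (none); mem=12
  op16 P3: load  L1 → I/I/I/M on L1; bus (none); mem=12
  op17 P2: store L1 := 4 → I/I/M/I on L1; bus BusRdX Flush; mem=88
  op18 P2: load  L1 → I/I/M/I on L1; bus (none); mem=88
  op19 P1: store L1 := 12 → I/M/I/I on L1; bus BusRdX Flush; mem=4
  op20 P0: load  L2 → S/S/S/I on L2; bus BusRd; mem=90
  op21 P2: load  L1 → I/S/S/I on L1; bus BusRd Flush; mem=12
  op22 P2: load  L5 → I/I/S/I on L5; bus BusRd; mem=0
  op23 P0: store L1 := 87 → M/I/I/I on L1; bus BusRdX; mem=12
  op24 P2: store L2 := 67 → I/I/M/I on L2; bus BusRdX; mem=90
  op25 P1: store L1 := 77 → I/M/I/I on L1; bus BusRdX Flush; mem=87

memory[L1] = 87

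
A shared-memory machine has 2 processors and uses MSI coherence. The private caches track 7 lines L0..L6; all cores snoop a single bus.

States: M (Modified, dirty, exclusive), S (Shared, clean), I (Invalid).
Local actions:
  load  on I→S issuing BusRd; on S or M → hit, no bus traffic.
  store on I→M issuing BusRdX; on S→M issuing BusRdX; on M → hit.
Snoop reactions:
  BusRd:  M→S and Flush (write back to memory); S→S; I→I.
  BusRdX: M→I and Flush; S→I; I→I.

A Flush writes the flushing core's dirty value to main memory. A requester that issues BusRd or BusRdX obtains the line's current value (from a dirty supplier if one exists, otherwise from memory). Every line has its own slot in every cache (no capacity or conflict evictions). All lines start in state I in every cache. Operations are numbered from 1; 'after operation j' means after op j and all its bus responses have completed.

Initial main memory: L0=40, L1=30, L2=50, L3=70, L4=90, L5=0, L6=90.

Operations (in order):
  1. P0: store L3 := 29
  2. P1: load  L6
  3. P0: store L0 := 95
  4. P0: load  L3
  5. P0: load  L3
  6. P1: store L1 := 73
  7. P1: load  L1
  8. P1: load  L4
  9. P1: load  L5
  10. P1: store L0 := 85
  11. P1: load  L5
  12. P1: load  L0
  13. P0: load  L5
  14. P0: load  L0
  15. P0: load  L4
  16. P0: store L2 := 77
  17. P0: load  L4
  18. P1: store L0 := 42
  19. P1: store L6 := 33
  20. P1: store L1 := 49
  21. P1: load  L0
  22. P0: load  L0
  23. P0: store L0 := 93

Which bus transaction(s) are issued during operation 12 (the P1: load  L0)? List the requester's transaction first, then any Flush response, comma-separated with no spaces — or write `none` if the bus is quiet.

bus = none

[1] P0: store L3 := 29 | P0:M(29), P1:I | bus: BusRdX
[2] P1: load  L6 | P0:I, P1:S(90) | bus: BusRd
[3] P0: store L0 := 95 | P0:M(95), P1:I | bus: BusRdX
[4] P0: load  L3 | P0:M(29), P1:I | bus: none
[5] P0: load  L3 | P0:M(29), P1:I | bus: none
[6] P1: store L1 := 73 | P0:I, P1:M(73) | bus: BusRdX
[7] P1: load  L1 | P0:I, P1:M(73) | bus: none
[8] P1: load  L4 | P0:I, P1:S(90) | bus: BusRd
[9] P1: load  L5 | P0:I, P1:S(0) | bus: BusRd
[10] P1: store L0 := 85 | P0:I, P1:M(85) | bus: BusRdX,Flush
[11] P1: load  L5 | P0:I, P1:S(0) | bus: none
[12] P1: load  L0 | P0:I, P1:M(85) | bus: none
[13] P0: load  L5 | P0:S(0), P1:S(0) | bus: BusRd
[14] P0: load  L0 | P0:S(85), P1:S(85) | bus: BusRd,Flush
[15] P0: load  L4 | P0:S(90), P1:S(90) | bus: BusRd
[16] P0: store L2 := 77 | P0:M(77), P1:I | bus: BusRdX
[17] P0: load  L4 | P0:S(90), P1:S(90) | bus: none
[18] P1: store L0 := 42 | P0:I, P1:M(42) | bus: BusRdX
[19] P1: store L6 := 33 | P0:I, P1:M(33) | bus: BusRdX
[20] P1: store L1 := 49 | P0:I, P1:M(49) | bus: none
[21] P1: load  L0 | P0:I, P1:M(42) | bus: none
[22] P0: load  L0 | P0:S(42), P1:S(42) | bus: BusRd,Flush
[23] P0: store L0 := 93 | P0:M(93), P1:I | bus: BusRdX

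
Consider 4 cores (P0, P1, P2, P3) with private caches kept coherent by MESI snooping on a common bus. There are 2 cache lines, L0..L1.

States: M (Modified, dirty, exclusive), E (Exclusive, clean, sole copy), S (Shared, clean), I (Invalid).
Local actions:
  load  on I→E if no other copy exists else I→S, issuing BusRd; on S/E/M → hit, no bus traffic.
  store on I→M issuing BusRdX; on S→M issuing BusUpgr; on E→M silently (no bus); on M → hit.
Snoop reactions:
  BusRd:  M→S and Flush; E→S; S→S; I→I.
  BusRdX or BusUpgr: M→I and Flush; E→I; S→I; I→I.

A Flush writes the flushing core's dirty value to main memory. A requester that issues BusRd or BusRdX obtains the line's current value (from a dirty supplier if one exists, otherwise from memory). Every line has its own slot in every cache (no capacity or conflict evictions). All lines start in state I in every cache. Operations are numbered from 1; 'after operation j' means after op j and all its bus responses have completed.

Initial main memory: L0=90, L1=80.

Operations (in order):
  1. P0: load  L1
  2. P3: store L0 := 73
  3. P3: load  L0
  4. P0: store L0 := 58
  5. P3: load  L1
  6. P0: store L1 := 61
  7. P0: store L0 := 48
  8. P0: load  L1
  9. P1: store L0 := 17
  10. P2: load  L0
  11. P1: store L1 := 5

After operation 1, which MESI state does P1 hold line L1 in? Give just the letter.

  op1 P0: load  L1 → E/I/I/I on L1; bus BusRd; mem=80
  op2 P3: store L0 := 73 → I/I/I/M on L0; bus BusRdX; mem=90
  op3 P3: load  L0 → I/I/I/M on L0; bus (none); mem=90
  op4 P0: store L0 := 58 → M/I/I/I on L0; bus BusRdX Flush; mem=73
  op5 P3: load  L1 → S/I/I/S on L1; bus BusRd; mem=80
  op6 P0: store L1 := 61 → M/I/I/I on L1; bus BusUpgr; mem=80
  op7 P0: store L0 := 48 → M/I/I/I on L0; bus (none); mem=73
  op8 P0: load  L1 → M/I/I/I on L1; bus (none); mem=80
  op9 P1: store L0 := 17 → I/M/I/I on L0; bus BusRdX Flush; mem=48
  op10 P2: load  L0 → I/S/S/I on L0; bus BusRd Flush; mem=17
  op11 P1: store L1 := 5 → I/M/I/I on L1; bus BusRdX Flush; mem=61

state = I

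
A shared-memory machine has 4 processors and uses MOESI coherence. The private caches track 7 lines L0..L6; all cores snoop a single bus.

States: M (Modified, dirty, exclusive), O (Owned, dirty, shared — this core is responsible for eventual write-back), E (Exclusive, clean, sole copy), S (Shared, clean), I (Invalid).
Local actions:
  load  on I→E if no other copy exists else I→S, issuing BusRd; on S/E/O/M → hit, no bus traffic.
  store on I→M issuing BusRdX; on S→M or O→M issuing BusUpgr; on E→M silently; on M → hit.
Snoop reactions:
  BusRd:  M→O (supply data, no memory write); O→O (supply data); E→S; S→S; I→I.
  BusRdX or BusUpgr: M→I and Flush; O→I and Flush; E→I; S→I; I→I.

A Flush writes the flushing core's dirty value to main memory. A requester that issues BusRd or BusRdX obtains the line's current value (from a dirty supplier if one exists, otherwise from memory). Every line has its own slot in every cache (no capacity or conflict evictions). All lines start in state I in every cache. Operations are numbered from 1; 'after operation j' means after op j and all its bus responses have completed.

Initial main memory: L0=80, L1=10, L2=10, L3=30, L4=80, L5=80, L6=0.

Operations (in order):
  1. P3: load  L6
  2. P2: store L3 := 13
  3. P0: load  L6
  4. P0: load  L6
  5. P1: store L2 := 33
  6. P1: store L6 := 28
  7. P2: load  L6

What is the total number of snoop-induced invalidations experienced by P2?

  op1 P3: load  L6 → I/I/I/E on L6; bus BusRd; mem=0
  op2 P2: store L3 := 13 → I/I/M/I on L3; bus BusRdX; mem=30
  op3 P0: load  L6 → S/I/I/S on L6; bus BusRd; mem=0
  op4 P0: load  L6 → S/I/I/S on L6; bus (none); mem=0
  op5 P1: store L2 := 33 → I/M/I/I on L2; bus BusRdX; mem=10
  op6 P1: store L6 := 28 → I/M/I/I on L6; bus BusRdX; mem=0
  op7 P2: load  L6 → I/O/S/I on L6; bus BusRd; mem=0

invalidations = 0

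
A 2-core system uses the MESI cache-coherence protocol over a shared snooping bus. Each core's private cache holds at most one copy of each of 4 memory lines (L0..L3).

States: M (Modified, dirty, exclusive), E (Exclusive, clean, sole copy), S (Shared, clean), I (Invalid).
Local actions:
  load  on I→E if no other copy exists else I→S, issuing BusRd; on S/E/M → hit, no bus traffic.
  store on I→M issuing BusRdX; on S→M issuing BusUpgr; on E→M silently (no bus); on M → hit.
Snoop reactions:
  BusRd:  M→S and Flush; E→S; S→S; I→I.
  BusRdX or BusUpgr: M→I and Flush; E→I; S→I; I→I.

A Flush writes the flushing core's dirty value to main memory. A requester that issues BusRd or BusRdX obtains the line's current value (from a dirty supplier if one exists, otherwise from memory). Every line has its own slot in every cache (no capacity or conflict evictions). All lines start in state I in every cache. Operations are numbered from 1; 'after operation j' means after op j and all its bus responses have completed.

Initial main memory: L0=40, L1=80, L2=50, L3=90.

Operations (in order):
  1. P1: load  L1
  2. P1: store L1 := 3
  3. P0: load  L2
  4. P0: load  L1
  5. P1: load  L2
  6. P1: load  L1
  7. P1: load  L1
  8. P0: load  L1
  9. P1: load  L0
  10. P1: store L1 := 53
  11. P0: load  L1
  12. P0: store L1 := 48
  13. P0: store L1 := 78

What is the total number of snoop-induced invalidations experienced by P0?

invalidations = 1

step 1: P1: load  L1  ⟶  IE  (L1)  txn=BusRd  M[L1]=80
step 2: P1: store L1 := 3  ⟶  IM  (L1)  txn=∅  M[L1]=80
step 3: P0: load  L2  ⟶  EI  (L2)  txn=BusRd  M[L2]=50
step 4: P0: load  L1  ⟶  SS  (L1)  txn=BusRd+Flush  M[L1]=3
step 5: P1: load  L2  ⟶  SS  (L2)  txn=BusRd  M[L2]=50
step 6: P1: load  L1  ⟶  SS  (L1)  txn=∅  M[L1]=3
step 7: P1: load  L1  ⟶  SS  (L1)  txn=∅  M[L1]=3
step 8: P0: load  L1  ⟶  SS  (L1)  txn=∅  M[L1]=3
step 9: P1: load  L0  ⟶  IE  (L0)  txn=BusRd  M[L0]=40
step 10: P1: store L1 := 53  ⟶  IM  (L1)  txn=BusUpgr  M[L1]=3
step 11: P0: load  L1  ⟶  SS  (L1)  txn=BusRd+Flush  M[L1]=53
step 12: P0: store L1 := 48  ⟶  MI  (L1)  txn=BusUpgr  M[L1]=53
step 13: P0: store L1 := 78  ⟶  MI  (L1)  txn=∅  M[L1]=53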